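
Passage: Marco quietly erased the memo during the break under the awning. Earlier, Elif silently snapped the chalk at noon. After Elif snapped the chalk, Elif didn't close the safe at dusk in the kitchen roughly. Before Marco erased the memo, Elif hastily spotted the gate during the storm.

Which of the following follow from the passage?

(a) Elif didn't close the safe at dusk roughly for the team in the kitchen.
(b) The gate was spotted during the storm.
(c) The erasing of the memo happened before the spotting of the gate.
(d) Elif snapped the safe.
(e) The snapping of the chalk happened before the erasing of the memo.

(a) Entailed — under negation, adding a further restriction is entailed: if no such closing event occurred, none occurred for the team either.
(b) Entailed — dropping 'hastily' and generalizing the agent leaves a sub-description the original still satisfies.
(c) Not entailed — the narrative places the spotting before the erasing, not after.
(d) Not entailed — Elif snapped the chalk, not the safe; the safe belongs to the closing event.
(e) Entailed — the narrative places the snapping before the erasing.

(a), (b), (e)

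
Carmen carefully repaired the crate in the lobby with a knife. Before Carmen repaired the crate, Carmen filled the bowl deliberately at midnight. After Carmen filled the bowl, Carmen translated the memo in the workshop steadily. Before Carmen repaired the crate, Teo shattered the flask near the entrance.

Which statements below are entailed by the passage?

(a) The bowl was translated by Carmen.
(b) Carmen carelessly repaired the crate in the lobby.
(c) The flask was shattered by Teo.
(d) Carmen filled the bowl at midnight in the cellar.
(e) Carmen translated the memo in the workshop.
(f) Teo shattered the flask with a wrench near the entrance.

(c), (e)

(a) Not entailed — Carmen translated the memo, not the bowl; the bowl belongs to the filling event.
(b) Not entailed — 'carelessly' adds a manner not in (and inconsistent with) the original.
(c) Entailed — every conjunct here is already in the original shattering event.
(d) Not entailed — 'in the cellar' adds information not in the original event.
(e) Entailed — dropping 'steadily' leaves a sub-description the original still satisfies.
(f) Not entailed — 'with a wrench' adds information not in the original event.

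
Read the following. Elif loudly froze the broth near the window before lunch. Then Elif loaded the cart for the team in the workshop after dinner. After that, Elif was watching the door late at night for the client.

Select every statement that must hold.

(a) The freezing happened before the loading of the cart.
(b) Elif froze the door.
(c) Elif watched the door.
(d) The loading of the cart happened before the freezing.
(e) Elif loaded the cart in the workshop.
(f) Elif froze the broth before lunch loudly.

(a), (c), (e), (f)

(a) Entailed — the narrative places the freezing before the loading.
(b) Not entailed — Elif froze the broth, not the door; the door belongs to the watching event.
(c) Entailed — 'watch' is an activity; 'was watching' entails that some watching happened, so 'watched' holds.
(d) Not entailed — the narrative places the freezing before the loading, not after.
(e) Entailed — dropping 'for the team', 'after dinner' leaves a sub-description the original still satisfies.
(f) Entailed — dropping 'near the window' leaves a sub-description the original still satisfies.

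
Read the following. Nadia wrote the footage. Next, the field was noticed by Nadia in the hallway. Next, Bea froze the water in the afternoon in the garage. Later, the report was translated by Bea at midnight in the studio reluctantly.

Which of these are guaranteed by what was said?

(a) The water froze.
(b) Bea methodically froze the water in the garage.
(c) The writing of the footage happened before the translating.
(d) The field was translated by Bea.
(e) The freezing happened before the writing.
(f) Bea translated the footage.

(a) Entailed — 'Bea froze the water' is causative; it entails the inchoative 'the water froze'.
(b) Not entailed — 'methodically' adds information not in the original event.
(c) Entailed — the narrative places the writing before the translating.
(d) Not entailed — Bea translated the report, not the field; the field belongs to the noticing event.
(e) Not entailed — the narrative places the writing before the freezing, not after.
(f) Not entailed — Bea translated the report, not the footage; the footage belongs to the writing event.

(a), (c)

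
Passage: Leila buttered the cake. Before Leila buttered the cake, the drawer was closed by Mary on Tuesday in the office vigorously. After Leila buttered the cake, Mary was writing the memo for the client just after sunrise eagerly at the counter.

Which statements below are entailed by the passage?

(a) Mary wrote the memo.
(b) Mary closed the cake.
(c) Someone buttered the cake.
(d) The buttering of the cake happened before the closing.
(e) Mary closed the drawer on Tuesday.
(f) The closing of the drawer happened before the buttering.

(a) Not entailed — 'was writing' is progressive on an accomplishment; it does not entail the completed 'wrote'.
(b) Not entailed — Mary closed the drawer, not the cake; the cake belongs to the buttering event.
(c) Entailed — generalizing the agent leaves a sub-description the original still satisfies.
(d) Not entailed — the narrative places the closing before the buttering, not after.
(e) Entailed — this follows by dropping conjuncts from the closing event's description.
(f) Entailed — the narrative places the closing before the buttering.

(c), (e), (f)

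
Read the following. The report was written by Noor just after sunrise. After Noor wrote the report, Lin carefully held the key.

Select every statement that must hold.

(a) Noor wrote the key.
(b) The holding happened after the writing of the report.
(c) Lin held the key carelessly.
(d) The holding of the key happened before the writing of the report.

(b)

(a) Not entailed — Noor wrote the report, not the key; the key belongs to the holding event.
(b) Entailed — the narrative places the writing before the holding.
(c) Not entailed — 'carelessly' adds a manner not in (and inconsistent with) the original.
(d) Not entailed — the narrative places the writing before the holding, not after.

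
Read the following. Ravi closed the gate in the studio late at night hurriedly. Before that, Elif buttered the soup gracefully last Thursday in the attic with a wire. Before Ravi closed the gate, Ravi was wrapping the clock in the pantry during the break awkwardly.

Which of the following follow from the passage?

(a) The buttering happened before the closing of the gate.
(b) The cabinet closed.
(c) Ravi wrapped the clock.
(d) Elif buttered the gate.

(a)

(a) Entailed — the narrative places the buttering before the closing.
(b) Not entailed — the gate is what closed, not the cabinet.
(c) Not entailed — 'was wrapping' is progressive on an accomplishment; it does not entail the completed 'wrapped'.
(d) Not entailed — Elif buttered the soup, not the gate; the gate belongs to the closing event.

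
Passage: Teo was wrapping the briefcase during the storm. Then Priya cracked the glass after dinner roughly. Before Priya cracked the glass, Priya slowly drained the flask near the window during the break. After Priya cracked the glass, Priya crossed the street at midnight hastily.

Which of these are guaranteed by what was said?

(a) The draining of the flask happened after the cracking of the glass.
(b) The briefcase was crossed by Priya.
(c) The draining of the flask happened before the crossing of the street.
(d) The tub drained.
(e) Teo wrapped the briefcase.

(c)

(a) Not entailed — the narrative places the draining before the cracking, not after.
(b) Not entailed — Priya crossed the street, not the briefcase; the briefcase belongs to the wrapping event.
(c) Entailed — the narrative places the draining before the crossing.
(d) Not entailed — the flask is what drained, not the tub.
(e) Not entailed — 'was wrapping' is progressive on an accomplishment; it does not entail the completed 'wrapped'.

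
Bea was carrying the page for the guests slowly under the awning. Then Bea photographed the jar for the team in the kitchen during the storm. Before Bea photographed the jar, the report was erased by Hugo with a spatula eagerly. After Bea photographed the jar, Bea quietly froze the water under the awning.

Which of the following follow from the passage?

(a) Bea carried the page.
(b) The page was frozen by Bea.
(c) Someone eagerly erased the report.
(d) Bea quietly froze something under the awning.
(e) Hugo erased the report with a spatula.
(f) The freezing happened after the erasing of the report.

(a), (c), (d), (e), (f)

(a) Entailed — 'carry' is an activity; 'was carrying' entails that some carrying happened, so 'carried' holds.
(b) Not entailed — Bea froze the water, not the page; the page belongs to the carrying event.
(c) Entailed — this follows by dropping conjuncts from the erasing event's description.
(d) Entailed — the original entails any weakening of itself; this just generalizes the patient.
(e) Entailed — the original entails any weakening of itself; this just drops 'eagerly'.
(f) Entailed — the narrative places the erasing before the freezing.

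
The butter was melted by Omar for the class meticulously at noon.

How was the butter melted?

'meticulously' marks the manner of the melting event.

meticulously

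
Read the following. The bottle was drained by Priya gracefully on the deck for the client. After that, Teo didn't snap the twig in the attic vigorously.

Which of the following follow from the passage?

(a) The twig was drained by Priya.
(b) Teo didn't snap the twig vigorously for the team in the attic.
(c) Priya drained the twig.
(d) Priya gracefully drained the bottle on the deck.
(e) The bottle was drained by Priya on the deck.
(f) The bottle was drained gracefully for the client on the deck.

(a) Not entailed — Priya drained the bottle, not the twig; the twig belongs to the snapping event.
(b) Entailed — under negation, adding a further restriction is entailed: if no such snapping event occurred, none occurred for the team either.
(c) Not entailed — Priya drained the bottle, not the twig; the twig belongs to the snapping event.
(d) Entailed — this follows by dropping conjuncts from the draining event's description.
(e) Entailed — the original entails any weakening of itself; this just drops 'for the client', 'gracefully'.
(f) Entailed — generalizing the agent leaves a sub-description the original still satisfies.

(b), (d), (e), (f)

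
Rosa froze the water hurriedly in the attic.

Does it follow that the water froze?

'Rosa froze the water' is the causative; it entails the inchoative 'the water froze'.

yes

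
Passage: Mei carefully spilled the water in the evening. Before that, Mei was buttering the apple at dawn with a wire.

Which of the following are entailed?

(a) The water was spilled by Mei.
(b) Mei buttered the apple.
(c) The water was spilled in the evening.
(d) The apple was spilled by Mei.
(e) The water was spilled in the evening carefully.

(a) Entailed — this follows by dropping conjuncts from the spilling event's description.
(b) Not entailed — 'was buttering' is progressive on an accomplishment; it does not entail the completed 'buttered'.
(c) Entailed — the original entails any weakening of itself; this just drops 'carefully' and generalizes the agent.
(d) Not entailed — Mei spilled the water, not the apple; the apple belongs to the buttering event.
(e) Entailed — generalizing the agent leaves a sub-description the original still satisfies.

(a), (c), (e)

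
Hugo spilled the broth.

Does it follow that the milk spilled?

Nothing is said about any milk; only the broth is affected.

no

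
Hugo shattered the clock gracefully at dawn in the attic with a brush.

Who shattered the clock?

Hugo

'Hugo' marks the agent of the shattering event.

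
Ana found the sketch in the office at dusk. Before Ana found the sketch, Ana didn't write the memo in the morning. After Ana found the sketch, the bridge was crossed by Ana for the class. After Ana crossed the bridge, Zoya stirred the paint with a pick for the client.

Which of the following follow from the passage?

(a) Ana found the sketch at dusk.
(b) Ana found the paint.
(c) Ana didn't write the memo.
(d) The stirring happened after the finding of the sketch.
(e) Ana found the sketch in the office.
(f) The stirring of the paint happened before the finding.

(a) Entailed — dropping 'in the office' leaves a sub-description the original still satisfies.
(b) Not entailed — Ana found the sketch, not the paint; the paint belongs to the stirring event.
(c) Not entailed — dropping 'in the morning' under negation is not valid — the original leaves open that Ana wrote the memo some other way.
(d) Entailed — the narrative places the finding before the stirring.
(e) Entailed — the original entails any weakening of itself; this just drops 'at dusk'.
(f) Not entailed — the narrative places the finding before the stirring, not after.

(a), (d), (e)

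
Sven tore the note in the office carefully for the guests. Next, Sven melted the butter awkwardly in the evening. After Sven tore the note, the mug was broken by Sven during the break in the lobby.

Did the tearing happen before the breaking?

yes

The narrative orders the tearing before the breaking.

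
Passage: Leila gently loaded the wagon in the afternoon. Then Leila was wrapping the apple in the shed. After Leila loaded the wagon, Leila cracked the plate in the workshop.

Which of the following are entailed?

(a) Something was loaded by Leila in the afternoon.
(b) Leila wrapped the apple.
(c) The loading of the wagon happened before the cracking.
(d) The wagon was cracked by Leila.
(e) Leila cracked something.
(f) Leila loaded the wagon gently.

(a), (c), (e), (f)

(a) Entailed — every conjunct here is already in the original loading event.
(b) Not entailed — 'was wrapping' is progressive on an accomplishment; it does not entail the completed 'wrapped'.
(c) Entailed — the narrative places the loading before the cracking.
(d) Not entailed — Leila cracked the plate, not the wagon; the wagon belongs to the loading event.
(e) Entailed — this follows by dropping conjuncts from the cracking event's description.
(f) Entailed — the original entails any weakening of itself; this just drops 'in the afternoon'.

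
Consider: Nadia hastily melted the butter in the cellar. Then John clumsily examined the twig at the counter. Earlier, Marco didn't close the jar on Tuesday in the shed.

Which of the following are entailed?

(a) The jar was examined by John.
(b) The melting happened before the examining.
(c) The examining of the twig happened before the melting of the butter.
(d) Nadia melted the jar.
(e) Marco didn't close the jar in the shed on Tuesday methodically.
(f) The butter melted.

(a) Not entailed — John examined the twig, not the jar; the jar belongs to the closing event.
(b) Entailed — the narrative places the melting before the examining.
(c) Not entailed — the narrative places the melting before the examining, not after.
(d) Not entailed — Nadia melted the butter, not the jar; the jar belongs to the closing event.
(e) Entailed — under negation, adding a further restriction is entailed: if no such closing event occurred, none occurred methodically either.
(f) Entailed — 'Nadia melted the butter' is causative; it entails the inchoative 'the butter melted'.

(b), (e), (f)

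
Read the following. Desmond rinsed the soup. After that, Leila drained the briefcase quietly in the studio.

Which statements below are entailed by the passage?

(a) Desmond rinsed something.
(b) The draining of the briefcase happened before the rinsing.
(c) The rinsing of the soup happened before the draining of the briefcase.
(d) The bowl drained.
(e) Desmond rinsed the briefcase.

(a), (c)

(a) Entailed — this follows by dropping conjuncts from the rinsing event's description.
(b) Not entailed — the narrative places the rinsing before the draining, not after.
(c) Entailed — the narrative places the rinsing before the draining.
(d) Not entailed — the briefcase is what drained, not the bowl.
(e) Not entailed — Desmond rinsed the soup, not the briefcase; the briefcase belongs to the draining event.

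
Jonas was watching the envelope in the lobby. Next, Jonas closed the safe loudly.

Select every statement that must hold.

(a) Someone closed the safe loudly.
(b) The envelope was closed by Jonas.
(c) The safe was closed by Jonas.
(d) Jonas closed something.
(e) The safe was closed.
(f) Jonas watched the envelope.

(a), (c), (d), (e), (f)

(a) Entailed — every conjunct here is already in the original closing event.
(b) Not entailed — Jonas closed the safe, not the envelope; the envelope belongs to the watching event.
(c) Entailed — dropping 'loudly' leaves a sub-description the original still satisfies.
(d) Entailed — the original entails any weakening of itself; this just drops 'loudly' and generalizes the patient.
(e) Entailed — the original entails any weakening of itself; this just drops 'loudly' and generalizes the agent.
(f) Entailed — 'watch' is an activity; 'was watching' entails that some watching happened, so 'watched' holds.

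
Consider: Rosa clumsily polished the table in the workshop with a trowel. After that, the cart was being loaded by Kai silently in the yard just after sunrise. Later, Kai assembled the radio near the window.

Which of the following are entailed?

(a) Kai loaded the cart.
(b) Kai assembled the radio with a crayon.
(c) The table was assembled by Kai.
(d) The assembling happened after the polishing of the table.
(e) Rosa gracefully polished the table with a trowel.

(a) Not entailed — 'was loading' is progressive on an accomplishment; it does not entail the completed 'loaded'.
(b) Not entailed — 'with a crayon' adds information not in the original event.
(c) Not entailed — Kai assembled the radio, not the table; the table belongs to the polishing event.
(d) Entailed — the narrative places the polishing before the assembling.
(e) Not entailed — 'gracefully' adds a manner not in (and inconsistent with) the original.

(d)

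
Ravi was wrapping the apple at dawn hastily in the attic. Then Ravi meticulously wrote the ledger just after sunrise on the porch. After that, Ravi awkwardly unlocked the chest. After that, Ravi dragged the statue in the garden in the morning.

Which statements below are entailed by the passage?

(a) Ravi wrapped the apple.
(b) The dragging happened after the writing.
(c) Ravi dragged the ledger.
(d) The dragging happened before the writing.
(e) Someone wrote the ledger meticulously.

(b), (e)

(a) Not entailed — 'was wrapping' is progressive on an accomplishment; it does not entail the completed 'wrapped'.
(b) Entailed — the narrative places the writing before the dragging.
(c) Not entailed — Ravi dragged the statue, not the ledger; the ledger belongs to the writing event.
(d) Not entailed — the narrative places the writing before the dragging, not after.
(e) Entailed — every conjunct here is already in the original writing event.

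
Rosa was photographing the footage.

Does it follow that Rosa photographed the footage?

no

'was photographing' is progressive; for an accomplishment like 'photograph the footage', it doesn't entail completion.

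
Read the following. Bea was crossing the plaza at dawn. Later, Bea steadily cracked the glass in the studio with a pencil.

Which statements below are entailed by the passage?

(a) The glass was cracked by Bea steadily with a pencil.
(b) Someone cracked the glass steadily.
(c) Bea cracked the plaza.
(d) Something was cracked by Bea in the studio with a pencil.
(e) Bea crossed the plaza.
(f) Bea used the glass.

(a) Entailed — dropping 'in the studio' leaves a sub-description the original still satisfies.
(b) Entailed — this follows by dropping conjuncts from the cracking event's description.
(c) Not entailed — Bea cracked the glass, not the plaza; the plaza belongs to the crossing event.
(d) Entailed — dropping 'steadily' and generalizing the patient leaves a sub-description the original still satisfies.
(e) Not entailed — 'was crossing' is progressive on an accomplishment; it does not entail the completed 'crossed'.
(f) Not entailed — the glass is the patient, not an instrument — Bea used a pencil.

(a), (b), (d)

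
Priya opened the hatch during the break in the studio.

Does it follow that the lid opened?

no

Nothing is said about any lid; only the hatch is affected.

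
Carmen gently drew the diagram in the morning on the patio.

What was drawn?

the diagram

'the diagram' marks the patient of the drawing event.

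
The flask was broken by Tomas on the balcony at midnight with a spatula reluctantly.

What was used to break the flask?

a spatula

'with a spatula' marks the instrument of the breaking event.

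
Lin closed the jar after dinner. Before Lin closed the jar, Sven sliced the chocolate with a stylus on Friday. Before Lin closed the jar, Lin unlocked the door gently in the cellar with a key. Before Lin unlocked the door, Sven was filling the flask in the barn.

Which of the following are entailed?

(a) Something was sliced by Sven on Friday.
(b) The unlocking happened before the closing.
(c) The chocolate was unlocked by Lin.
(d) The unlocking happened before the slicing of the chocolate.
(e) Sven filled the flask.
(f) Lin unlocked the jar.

(a), (b)

(a) Entailed — dropping 'with a stylus' and generalizing the patient leaves a sub-description the original still satisfies.
(b) Entailed — the narrative places the unlocking before the closing.
(c) Not entailed — Lin unlocked the door, not the chocolate; the chocolate belongs to the slicing event.
(d) Not entailed — the narrative doesn't order the unlocking relative to the slicing.
(e) Not entailed — 'was filling' is progressive on an accomplishment; it does not entail the completed 'filled'.
(f) Not entailed — Lin unlocked the door, not the jar; the jar belongs to the closing event.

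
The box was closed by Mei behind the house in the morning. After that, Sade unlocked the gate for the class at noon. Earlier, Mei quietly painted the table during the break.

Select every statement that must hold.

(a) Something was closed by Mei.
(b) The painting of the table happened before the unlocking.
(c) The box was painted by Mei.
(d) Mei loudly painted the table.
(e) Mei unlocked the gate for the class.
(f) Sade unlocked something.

(a) Entailed — the original entails any weakening of itself; this just drops 'in the morning', 'behind the house' and generalizes the patient.
(b) Entailed — the narrative places the painting before the unlocking.
(c) Not entailed — Mei painted the table, not the box; the box belongs to the closing event.
(d) Not entailed — 'loudly' adds a manner not in (and inconsistent with) the original.
(e) Not entailed — the passage has Sade unlocking the gate, not Mei.
(f) Entailed — dropping 'at noon', 'for the class' and generalizing the patient leaves a sub-description the original still satisfies.

(a), (b), (f)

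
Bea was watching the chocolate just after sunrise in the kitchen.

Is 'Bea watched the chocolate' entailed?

'watch' is atelic; if Bea was watching the chocolate, then Bea watched the chocolate (for some time).

yes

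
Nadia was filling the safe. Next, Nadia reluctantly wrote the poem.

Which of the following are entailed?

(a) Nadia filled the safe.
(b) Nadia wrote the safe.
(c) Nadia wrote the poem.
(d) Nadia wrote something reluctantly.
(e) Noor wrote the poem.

(a) Not entailed — 'was filling' is progressive on an accomplishment; it does not entail the completed 'filled'.
(b) Not entailed — Nadia wrote the poem, not the safe; the safe belongs to the filling event.
(c) Entailed — the original entails any weakening of itself; this just drops 'reluctantly'.
(d) Entailed — generalizing the patient leaves a sub-description the original still satisfies.
(e) Not entailed — the passage has Nadia writing the poem, not Noor.

(c), (d)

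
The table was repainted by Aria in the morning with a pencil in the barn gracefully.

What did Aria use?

a pencil

'with a pencil' marks the instrument of the repainting event.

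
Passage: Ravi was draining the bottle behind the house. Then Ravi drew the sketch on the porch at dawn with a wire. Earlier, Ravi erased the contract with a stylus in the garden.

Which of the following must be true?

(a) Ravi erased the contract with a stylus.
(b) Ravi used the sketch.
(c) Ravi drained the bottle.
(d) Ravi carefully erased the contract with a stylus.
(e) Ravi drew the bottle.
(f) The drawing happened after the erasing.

(a), (f)

(a) Entailed — dropping 'in the garden' leaves a sub-description the original still satisfies.
(b) Not entailed — the sketch is the patient, not an instrument — Ravi used a wire.
(c) Not entailed — 'was draining' is progressive on an accomplishment; it does not entail the completed 'drained'.
(d) Not entailed — 'carefully' adds information not in the original event.
(e) Not entailed — Ravi drew the sketch, not the bottle; the bottle belongs to the draining event.
(f) Entailed — the narrative places the erasing before the drawing.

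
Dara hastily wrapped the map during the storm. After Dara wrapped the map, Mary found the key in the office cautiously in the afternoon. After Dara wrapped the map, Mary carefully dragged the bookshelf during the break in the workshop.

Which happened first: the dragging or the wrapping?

The connectives place the wrapping before the dragging.

the wrapping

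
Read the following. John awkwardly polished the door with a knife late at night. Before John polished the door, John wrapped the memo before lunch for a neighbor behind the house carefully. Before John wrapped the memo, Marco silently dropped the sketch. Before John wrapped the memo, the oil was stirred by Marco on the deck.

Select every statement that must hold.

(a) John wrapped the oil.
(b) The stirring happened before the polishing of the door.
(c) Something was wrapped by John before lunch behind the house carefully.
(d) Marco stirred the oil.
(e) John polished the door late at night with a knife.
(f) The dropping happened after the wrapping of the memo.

(a) Not entailed — John wrapped the memo, not the oil; the oil belongs to the stirring event.
(b) Entailed — the narrative places the stirring before the polishing.
(c) Entailed — the original entails any weakening of itself; this just drops 'for a neighbor' and generalizes the patient.
(d) Entailed — the original entails any weakening of itself; this just drops 'on the deck'.
(e) Entailed — every conjunct here is already in the original polishing event.
(f) Not entailed — the narrative places the dropping before the wrapping, not after.

(b), (c), (d), (e)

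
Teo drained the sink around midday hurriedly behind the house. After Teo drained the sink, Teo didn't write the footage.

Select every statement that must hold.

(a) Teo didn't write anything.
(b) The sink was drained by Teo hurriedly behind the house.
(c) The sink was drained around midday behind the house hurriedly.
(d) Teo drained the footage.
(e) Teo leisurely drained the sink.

(a) Not entailed — the original only denies this specific event; Teo may have written something else.
(b) Entailed — every conjunct here is already in the original draining event.
(c) Entailed — every conjunct here is already in the original draining event.
(d) Not entailed — Teo drained the sink, not the footage; the footage belongs to the writing event.
(e) Not entailed — 'leisurely' adds a manner not in (and inconsistent with) the original.

(b), (c)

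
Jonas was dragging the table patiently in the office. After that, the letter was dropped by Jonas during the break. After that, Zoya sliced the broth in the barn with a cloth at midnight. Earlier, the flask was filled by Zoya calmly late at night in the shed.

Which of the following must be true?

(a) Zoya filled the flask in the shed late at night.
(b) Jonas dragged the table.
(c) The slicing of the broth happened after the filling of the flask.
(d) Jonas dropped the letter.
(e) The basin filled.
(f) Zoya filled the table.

(a), (b), (c), (d)

(a) Entailed — every conjunct here is already in the original filling event.
(b) Entailed — 'drag' is an activity; 'was dragging' entails that some dragging happened, so 'dragged' holds.
(c) Entailed — the narrative places the filling before the slicing.
(d) Entailed — every conjunct here is already in the original dropping event.
(e) Not entailed — the flask is what filled, not the basin.
(f) Not entailed — Zoya filled the flask, not the table; the table belongs to the dragging event.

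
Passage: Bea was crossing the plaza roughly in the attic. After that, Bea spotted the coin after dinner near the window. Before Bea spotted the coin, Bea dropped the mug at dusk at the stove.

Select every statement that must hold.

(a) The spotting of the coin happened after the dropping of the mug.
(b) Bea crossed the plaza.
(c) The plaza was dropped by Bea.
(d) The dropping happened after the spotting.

(a) Entailed — the narrative places the dropping before the spotting.
(b) Not entailed — 'was crossing' is progressive on an accomplishment; it does not entail the completed 'crossed'.
(c) Not entailed — Bea dropped the mug, not the plaza; the plaza belongs to the crossing event.
(d) Not entailed — the narrative places the dropping before the spotting, not after.

(a)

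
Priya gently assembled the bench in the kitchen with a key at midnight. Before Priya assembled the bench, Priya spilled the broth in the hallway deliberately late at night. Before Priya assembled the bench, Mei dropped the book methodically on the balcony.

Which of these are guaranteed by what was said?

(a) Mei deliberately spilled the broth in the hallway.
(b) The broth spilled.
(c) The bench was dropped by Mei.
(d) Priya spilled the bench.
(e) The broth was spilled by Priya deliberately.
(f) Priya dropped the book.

(a) Not entailed — the passage has Priya spilling the broth, not Mei.
(b) Entailed — 'Priya spilled the broth' is causative; it entails the inchoative 'the broth spilled'.
(c) Not entailed — Mei dropped the book, not the bench; the bench belongs to the assembling event.
(d) Not entailed — Priya spilled the broth, not the bench; the bench belongs to the assembling event.
(e) Entailed — the original entails any weakening of itself; this just drops 'in the hallway', 'late at night'.
(f) Not entailed — the passage has Mei dropping the book, not Priya.

(b), (e)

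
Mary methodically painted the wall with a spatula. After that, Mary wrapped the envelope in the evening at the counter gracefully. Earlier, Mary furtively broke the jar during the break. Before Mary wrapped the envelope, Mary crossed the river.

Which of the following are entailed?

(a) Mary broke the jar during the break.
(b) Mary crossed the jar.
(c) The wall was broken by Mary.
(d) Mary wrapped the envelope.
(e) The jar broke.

(a) Entailed — the original entails any weakening of itself; this just drops 'furtively'.
(b) Not entailed — Mary crossed the river, not the jar; the jar belongs to the breaking event.
(c) Not entailed — Mary broke the jar, not the wall; the wall belongs to the painting event.
(d) Entailed — every conjunct here is already in the original wrapping event.
(e) Entailed — 'Mary broke the jar' is causative; it entails the inchoative 'the jar broke'.

(a), (d), (e)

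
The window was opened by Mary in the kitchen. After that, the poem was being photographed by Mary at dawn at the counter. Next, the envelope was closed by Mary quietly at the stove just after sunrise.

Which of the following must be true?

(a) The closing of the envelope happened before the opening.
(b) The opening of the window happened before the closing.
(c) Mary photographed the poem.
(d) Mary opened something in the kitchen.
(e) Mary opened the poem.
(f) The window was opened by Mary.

(b), (d), (f)

(a) Not entailed — the narrative places the opening before the closing, not after.
(b) Entailed — the narrative places the opening before the closing.
(c) Not entailed — 'was photographing' is progressive on an accomplishment; it does not entail the completed 'photographed'.
(d) Entailed — every conjunct here is already in the original opening event.
(e) Not entailed — Mary opened the window, not the poem; the poem belongs to the photographing event.
(f) Entailed — the original entails any weakening of itself; this just drops 'in the kitchen'.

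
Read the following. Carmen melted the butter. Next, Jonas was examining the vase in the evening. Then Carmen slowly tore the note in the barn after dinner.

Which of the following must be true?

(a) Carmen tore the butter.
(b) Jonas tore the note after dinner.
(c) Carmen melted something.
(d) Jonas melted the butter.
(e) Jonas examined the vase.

(a) Not entailed — Carmen tore the note, not the butter; the butter belongs to the melting event.
(b) Not entailed — the passage has Carmen tearing the note, not Jonas.
(c) Entailed — every conjunct here is already in the original melting event.
(d) Not entailed — the passage has Carmen melting the butter, not Jonas.
(e) Entailed — 'examine' is an activity; 'was examining' entails that some examining happened, so 'examined' holds.

(c), (e)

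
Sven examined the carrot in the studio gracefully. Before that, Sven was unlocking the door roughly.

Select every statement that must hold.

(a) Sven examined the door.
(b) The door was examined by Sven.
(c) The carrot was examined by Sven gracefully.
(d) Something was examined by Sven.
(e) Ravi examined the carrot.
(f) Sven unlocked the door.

(a) Not entailed — Sven examined the carrot, not the door; the door belongs to the unlocking event.
(b) Not entailed — Sven examined the carrot, not the door; the door belongs to the unlocking event.
(c) Entailed — the original entails any weakening of itself; this just drops 'in the studio'.
(d) Entailed — every conjunct here is already in the original examining event.
(e) Not entailed — the passage has Sven examining the carrot, not Ravi.
(f) Not entailed — 'was unlocking' is progressive on an accomplishment; it does not entail the completed 'unlocked'.

(c), (d)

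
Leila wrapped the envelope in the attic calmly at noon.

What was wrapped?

'the envelope' marks the patient of the wrapping event.

the envelope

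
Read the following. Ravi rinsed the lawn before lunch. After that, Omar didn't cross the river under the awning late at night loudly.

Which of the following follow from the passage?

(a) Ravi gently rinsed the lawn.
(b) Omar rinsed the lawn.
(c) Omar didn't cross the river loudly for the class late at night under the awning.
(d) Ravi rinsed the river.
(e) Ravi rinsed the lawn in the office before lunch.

(a) Not entailed — 'gently' adds information not in the original event.
(b) Not entailed — the passage has Ravi rinsing the lawn, not Omar.
(c) Entailed — under negation, adding a further restriction is entailed: if no such crossing event occurred, none occurred for the class either.
(d) Not entailed — Ravi rinsed the lawn, not the river; the river belongs to the crossing event.
(e) Not entailed — 'in the office' adds information not in the original event.

(c)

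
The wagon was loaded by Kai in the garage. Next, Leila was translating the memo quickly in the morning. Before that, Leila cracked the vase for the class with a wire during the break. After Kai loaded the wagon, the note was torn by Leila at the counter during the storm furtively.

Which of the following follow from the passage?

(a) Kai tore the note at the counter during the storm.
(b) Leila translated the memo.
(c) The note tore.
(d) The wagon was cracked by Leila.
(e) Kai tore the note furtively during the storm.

(a) Not entailed — the passage has Leila tearing the note, not Kai.
(b) Not entailed — 'was translating' is progressive on an accomplishment; it does not entail the completed 'translated'.
(c) Entailed — 'Leila tore the note' is causative; it entails the inchoative 'the note tore'.
(d) Not entailed — Leila cracked the vase, not the wagon; the wagon belongs to the loading event.
(e) Not entailed — the passage has Leila tearing the note, not Kai.

(c)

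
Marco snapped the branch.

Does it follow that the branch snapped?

'Marco snapped the branch' is the causative; it entails the inchoative 'the branch snapped'.

yes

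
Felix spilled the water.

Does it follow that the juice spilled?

no

Nothing is said about any juice; only the water is affected.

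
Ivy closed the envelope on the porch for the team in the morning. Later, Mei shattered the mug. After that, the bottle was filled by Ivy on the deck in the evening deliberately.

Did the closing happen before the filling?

The narrative orders the closing before the filling.

yes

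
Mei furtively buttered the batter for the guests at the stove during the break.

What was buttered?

'the batter' marks the patient of the buttering event.

the batter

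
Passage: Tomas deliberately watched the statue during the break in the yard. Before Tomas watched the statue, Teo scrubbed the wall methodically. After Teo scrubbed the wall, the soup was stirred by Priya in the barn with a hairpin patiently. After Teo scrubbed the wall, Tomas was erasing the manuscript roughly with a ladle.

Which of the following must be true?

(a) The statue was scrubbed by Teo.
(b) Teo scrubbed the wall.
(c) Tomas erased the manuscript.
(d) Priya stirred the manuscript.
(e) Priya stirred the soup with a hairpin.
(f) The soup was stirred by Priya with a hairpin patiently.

(b), (e), (f)

(a) Not entailed — Teo scrubbed the wall, not the statue; the statue belongs to the watching event.
(b) Entailed — this follows by dropping conjuncts from the scrubbing event's description.
(c) Not entailed — 'was erasing' is progressive on an accomplishment; it does not entail the completed 'erased'.
(d) Not entailed — Priya stirred the soup, not the manuscript; the manuscript belongs to the erasing event.
(e) Entailed — every conjunct here is already in the original stirring event.
(f) Entailed — this follows by dropping conjuncts from the stirring event's description.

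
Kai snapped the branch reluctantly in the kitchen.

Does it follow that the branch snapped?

yes

'Kai snapped the branch' is the causative; it entails the inchoative 'the branch snapped'.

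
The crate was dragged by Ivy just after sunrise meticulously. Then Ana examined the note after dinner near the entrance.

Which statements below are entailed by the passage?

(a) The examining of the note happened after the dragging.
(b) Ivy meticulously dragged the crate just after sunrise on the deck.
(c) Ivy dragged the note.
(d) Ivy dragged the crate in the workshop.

(a)

(a) Entailed — the narrative places the dragging before the examining.
(b) Not entailed — 'on the deck' adds information not in the original event.
(c) Not entailed — Ivy dragged the crate, not the note; the note belongs to the examining event.
(d) Not entailed — 'in the workshop' adds information not in the original event.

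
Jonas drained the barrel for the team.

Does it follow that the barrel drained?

'Jonas drained the barrel' is the causative; it entails the inchoative 'the barrel drained'.

yes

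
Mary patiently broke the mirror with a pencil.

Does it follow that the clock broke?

Nothing is said about any clock; only the mirror is affected.

no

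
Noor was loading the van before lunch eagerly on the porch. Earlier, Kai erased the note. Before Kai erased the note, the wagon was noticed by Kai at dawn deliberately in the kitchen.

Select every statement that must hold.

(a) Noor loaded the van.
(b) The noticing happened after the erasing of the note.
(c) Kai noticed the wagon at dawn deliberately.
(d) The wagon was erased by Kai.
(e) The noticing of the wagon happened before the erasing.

(c), (e)

(a) Not entailed — 'was loading' is progressive on an accomplishment; it does not entail the completed 'loaded'.
(b) Not entailed — the narrative places the noticing before the erasing, not after.
(c) Entailed — the original entails any weakening of itself; this just drops 'in the kitchen'.
(d) Not entailed — Kai erased the note, not the wagon; the wagon belongs to the noticing event.
(e) Entailed — the narrative places the noticing before the erasing.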